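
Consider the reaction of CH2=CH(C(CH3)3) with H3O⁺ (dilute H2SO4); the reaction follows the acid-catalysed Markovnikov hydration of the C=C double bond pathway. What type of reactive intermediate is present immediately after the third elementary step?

Step 1: The π electrons of the C=C bond attack a proton of H3O⁺; Markovnikov addition places the new C–H on the less-substituted alkene carbon, so the positive charge ends up on the more-substituted carbon — a secondary carbocation. H2O is released.
Step 2: Carbocation rearrangement: a 1,2-methyl shift from the adjacent tert-butyl carbon converts the initially-formed secondary cation into the more stable tertiary cation.
Step 3: Nucleophilic capture of the cation by H2O produces the protonated alcohol (an oxonium ion).
After step 3 the species present is an oxonium ion.

oxonium ion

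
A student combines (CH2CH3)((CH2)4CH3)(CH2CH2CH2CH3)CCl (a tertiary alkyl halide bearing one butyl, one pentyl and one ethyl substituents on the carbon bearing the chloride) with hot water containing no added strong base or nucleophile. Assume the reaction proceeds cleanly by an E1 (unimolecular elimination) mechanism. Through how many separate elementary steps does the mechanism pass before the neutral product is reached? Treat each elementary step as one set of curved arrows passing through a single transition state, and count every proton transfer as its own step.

2

Step 1: Unassisted departure of Cl⁻ (taking the C–Cl bonding pair) generates a tertiary carbocation.
(No 1,2-shift: no single shift to an adjacent carbon would give a more stable cation.)
Step 2: Loss of a β-proton to a water molecule of the solvent: the C–H bonding pair collapses toward the cationic carbon to form the C=C π bond, yielding the alkene.
Total: 2 elementary steps.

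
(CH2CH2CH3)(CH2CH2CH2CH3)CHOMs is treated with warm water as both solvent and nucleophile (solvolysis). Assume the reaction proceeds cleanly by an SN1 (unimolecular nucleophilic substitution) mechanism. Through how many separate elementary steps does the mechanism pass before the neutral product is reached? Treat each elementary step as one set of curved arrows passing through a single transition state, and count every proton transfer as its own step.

3

Step 1: Rate-determining heterolysis of the C–O bond gives MsO⁻ and a secondary carbocation.
(No 1,2-shift: no single shift to an adjacent carbon would give a more stable cation.)
Step 2: Nucleophilic capture: the oxygen of H2O bonds to the cationic carbon, producing an oxonium-ion intermediate.
Step 3: Deprotonation of the oxonium oxygen by solvent water yields the neutral alcohol.
Total: 3 elementary steps.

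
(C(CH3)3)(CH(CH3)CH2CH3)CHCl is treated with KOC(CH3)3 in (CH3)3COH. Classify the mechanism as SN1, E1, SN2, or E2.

Conditions: a strong/bulky base with a secondary substrate bearing a β-hydrogen.
These conditions are the textbook signature of the E2 pathway.
A strong (often hindered) base removes a β-H in concert with loss of the leaving group — bimolecular elimination.

E2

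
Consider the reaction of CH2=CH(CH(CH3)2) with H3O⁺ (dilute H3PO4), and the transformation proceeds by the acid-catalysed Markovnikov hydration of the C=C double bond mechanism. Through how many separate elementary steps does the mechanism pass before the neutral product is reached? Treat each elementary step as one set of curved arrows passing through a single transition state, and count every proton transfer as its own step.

Step 1: Electrophilic addition begins with the π(C=C) electrons forming a bond to the proton of H3O⁺. Following Markovnikov's rule, the resulting cation is secondary. H2O is released.
Step 2: A hydride (H with its bonding pair) migrates from the adjacent isopropyl carbon to the cationic centre — a 1,2-hydride shift — upgrading the secondary cation to a tertiary one.
Step 3: A lone pair on the oxygen of H2O attacks the carbocation, forming a C–O bond and an oxonium ion (a protonated alcohol).
Step 4: H2O removes a proton from the oxonium oxygen, regenerating H3O⁺ and giving the neutral alcohol.
Total: 4 elementary steps.

4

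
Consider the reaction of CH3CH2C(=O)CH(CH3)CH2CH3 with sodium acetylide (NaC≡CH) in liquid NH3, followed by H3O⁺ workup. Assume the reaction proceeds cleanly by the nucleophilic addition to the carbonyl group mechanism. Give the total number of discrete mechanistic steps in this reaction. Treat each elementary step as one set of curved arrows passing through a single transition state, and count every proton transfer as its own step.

Step 1: HC≡C⁻ attacks the sp² carbonyl carbon; the C=O π bond breaks and the electrons end up as a lone pair on the alkoxide oxygen of the tetrahedral intermediate.
Step 2: The alkoxide picks up a proton during H3O⁺ workup to yield a propargyl alcohol.
Total: 2 elementary steps.

2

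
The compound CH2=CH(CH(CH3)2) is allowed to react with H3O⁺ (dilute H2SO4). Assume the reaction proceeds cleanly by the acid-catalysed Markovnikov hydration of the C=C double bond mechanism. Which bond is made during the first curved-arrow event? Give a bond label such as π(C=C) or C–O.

Step 1: Protonation of the alkene by H3O⁺: the π bond acts as the nucleophile and picks up H⁺, giving the more stable (Markovnikov) secondary carbocation. H2O is released.
The bond formed in this step is the C–H bond.

C–H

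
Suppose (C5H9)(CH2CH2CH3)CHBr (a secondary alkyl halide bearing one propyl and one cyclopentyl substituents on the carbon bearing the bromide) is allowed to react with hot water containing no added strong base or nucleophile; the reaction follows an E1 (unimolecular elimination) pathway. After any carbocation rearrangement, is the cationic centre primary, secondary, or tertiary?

Step 1: The C–Br bond breaks with both electrons going to the bromide; Br⁻ leaves and a secondary carbocation remains.
Step 2: A 1,2-hydride shift from the adjacent cyclopentyl carbon moves the positive charge from the secondary centre to an adjacent carbon, generating a more stable tertiary carbocation.
The cation rearranges from secondary to tertiary via a 1,2-hydride shift from the adjacent cyclopentyl carbon; the tertiary cation is what reacts next.

tertiary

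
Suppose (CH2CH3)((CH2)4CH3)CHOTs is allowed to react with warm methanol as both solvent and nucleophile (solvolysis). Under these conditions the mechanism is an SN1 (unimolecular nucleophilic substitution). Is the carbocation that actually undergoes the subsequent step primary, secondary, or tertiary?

Step 1: Unassisted departure of TsO⁻ (taking the C–O bonding pair) generates a secondary carbocation.
No single 1,2-shift to an adjacent carbon would give a more-substituted cation, so no rearrangement occurs.

secondary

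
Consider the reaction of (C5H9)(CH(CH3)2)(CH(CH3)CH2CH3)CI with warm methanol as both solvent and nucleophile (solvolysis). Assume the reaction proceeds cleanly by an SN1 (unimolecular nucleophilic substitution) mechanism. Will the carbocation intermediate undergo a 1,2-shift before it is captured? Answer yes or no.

no

The first-formed carbocation is tertiary.
No single 1,2-shift to an adjacent carbon would produce a more-substituted cation than the one already present, so no rearrangement occurs.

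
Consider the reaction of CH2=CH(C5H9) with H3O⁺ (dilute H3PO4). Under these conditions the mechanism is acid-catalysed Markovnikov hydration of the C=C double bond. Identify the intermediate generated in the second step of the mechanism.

tertiary carbocation

Step 1: Protonation of the alkene by H3O⁺: the π bond acts as the nucleophile and picks up H⁺, giving the more stable (Markovnikov) secondary carbocation. H2O is released.
Step 2: A hydride (H with its bonding pair) migrates from the adjacent cyclopentyl carbon to the cationic centre — a 1,2-hydride shift — upgrading the secondary cation to a tertiary one.
After step 2 the species present is a tertiary carbocation.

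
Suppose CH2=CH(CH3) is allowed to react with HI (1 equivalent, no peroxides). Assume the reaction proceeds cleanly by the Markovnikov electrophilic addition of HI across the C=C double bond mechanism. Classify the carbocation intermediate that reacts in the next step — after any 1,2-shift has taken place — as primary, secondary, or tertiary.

secondary

Step 1: The π electrons of the C=C bond attack a proton of HI; Markovnikov addition places the new C–H on the less-substituted alkene carbon, so the positive charge ends up on the more-substituted carbon — a secondary carbocation. The H–I bond breaks heterolytically, releasing I⁻.
No single 1,2-shift to an adjacent carbon would give a more-substituted cation, so no rearrangement occurs.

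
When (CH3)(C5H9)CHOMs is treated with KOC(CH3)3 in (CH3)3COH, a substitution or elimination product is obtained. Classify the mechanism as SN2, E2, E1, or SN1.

E2

Conditions: a strong/bulky base with a secondary substrate bearing a β-hydrogen.
These conditions are the textbook signature of the E2 pathway.
A strong (often hindered) base removes a β-H in concert with loss of the leaving group — bimolecular elimination.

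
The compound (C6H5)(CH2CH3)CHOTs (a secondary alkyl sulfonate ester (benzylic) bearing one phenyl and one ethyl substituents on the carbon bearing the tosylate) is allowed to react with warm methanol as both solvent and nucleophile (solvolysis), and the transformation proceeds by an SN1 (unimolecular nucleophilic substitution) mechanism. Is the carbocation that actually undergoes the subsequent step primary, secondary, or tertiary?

Step 1: Rate-determining heterolysis of the C–O bond gives TsO⁻ and a secondary carbocation.
No single 1,2-shift to an adjacent carbon would give a more-substituted cation, so no rearrangement occurs.

secondary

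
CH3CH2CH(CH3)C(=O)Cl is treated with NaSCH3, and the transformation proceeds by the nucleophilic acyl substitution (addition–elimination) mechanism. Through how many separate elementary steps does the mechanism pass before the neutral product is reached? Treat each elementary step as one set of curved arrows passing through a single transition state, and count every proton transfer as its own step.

2

Step 1: Nucleophilic addition of CH3S⁻ to the acyl carbon breaks the π(C=O) bond and yields a tetrahedral, anionic intermediate.
Step 2: An oxygen lone pair re-forms the C=O π bond as the C–Cl σ-bond breaks; Cl⁻ is expelled.
Total: 2 elementary steps.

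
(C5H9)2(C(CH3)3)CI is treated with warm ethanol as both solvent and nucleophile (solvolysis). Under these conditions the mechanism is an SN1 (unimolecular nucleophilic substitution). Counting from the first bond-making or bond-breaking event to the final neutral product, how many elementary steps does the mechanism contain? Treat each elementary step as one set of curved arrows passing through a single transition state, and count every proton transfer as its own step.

Step 1: Ionisation: the C–I σ-bond cleaves heterolytically; both bonding electrons depart with I⁻, leaving a tertiary carbocation at the α-carbon.
(No 1,2-shift: no single shift to an adjacent carbon would give a more stable cation.)
Step 2: A lone pair on the oxygen of CH3CH2OH attacks the carbocation, forming a new C–O σ-bond and an oxonium ion.
Step 3: Proton transfer from the O–H of the oxonium ion to a solvent molecule delivers the neutral ether.
Total: 3 elementary steps.

3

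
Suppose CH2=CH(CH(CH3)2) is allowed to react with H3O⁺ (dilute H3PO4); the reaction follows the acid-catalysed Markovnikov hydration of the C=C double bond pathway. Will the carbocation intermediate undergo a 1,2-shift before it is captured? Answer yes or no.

yes

The first-formed carbocation is secondary.
The adjacent isopropyl carbon already bears 2 other carbon substituents and has a hydrogen to migrate; after a 1,2-hydride shift from that carbon the positive charge sits on a tertiary centre.
Tertiary is more stable than secondary, so the shift occurs.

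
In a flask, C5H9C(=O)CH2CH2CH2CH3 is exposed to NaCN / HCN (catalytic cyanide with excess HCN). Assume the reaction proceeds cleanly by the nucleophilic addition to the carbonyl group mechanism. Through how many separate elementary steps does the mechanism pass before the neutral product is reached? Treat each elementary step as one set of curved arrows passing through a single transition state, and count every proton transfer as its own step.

Step 1: A lone pair / filled orbital on CN⁻ attacks the electrophilic carbonyl carbon; the π(C=O) electrons shift onto oxygen, producing a tetrahedral alkoxide intermediate.
Step 2: The alkoxide is protonated in situ by undissociated HCN, yielding a cyanohydrin; the CN⁻ so formed carries on the cycle.
Total: 2 elementary steps.

2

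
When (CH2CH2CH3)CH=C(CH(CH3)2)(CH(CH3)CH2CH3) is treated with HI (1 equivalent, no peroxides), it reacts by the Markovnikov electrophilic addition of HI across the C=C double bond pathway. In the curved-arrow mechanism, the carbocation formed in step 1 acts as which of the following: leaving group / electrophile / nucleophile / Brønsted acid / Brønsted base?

Step 2: The I⁻ anion donates a lone pair to the carbocation, forming the new C–I σ-bond and giving the neutral alkyl halide.
The carbocation formed in step 1 accepts an electron pair into an empty or π* orbital — it is the electrophile.

electrophile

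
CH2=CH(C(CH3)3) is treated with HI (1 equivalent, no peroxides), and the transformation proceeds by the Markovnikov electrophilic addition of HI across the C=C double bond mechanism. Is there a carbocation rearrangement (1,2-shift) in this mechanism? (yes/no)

yes

The first-formed carbocation is secondary.
The adjacent tert-butyl carbon has no hydrogen but bears methyl groups; migration of one methyl with its bonding pair (a 1,2-methyl shift) places the charge on a tertiary centre.
Tertiary is more stable than secondary, so the shift occurs.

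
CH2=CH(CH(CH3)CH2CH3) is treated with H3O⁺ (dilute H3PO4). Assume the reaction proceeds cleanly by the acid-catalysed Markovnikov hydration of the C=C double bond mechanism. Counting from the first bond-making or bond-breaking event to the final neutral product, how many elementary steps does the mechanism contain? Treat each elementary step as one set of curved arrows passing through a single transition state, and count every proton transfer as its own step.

Step 1: Protonation of the alkene by H3O⁺: the π bond acts as the nucleophile and picks up H⁺, giving the more stable (Markovnikov) secondary carbocation. H2O is released.
Step 2: Carbocation rearrangement: a 1,2-hydride shift from the adjacent sec-butyl carbon converts the initially-formed secondary cation into the more stable tertiary cation.
Step 3: Water acts as the nucleophile: an oxygen lone pair bonds to the cationic carbon, giving an oxonium-ion intermediate.
Step 4: H2O removes a proton from the oxonium oxygen, regenerating H3O⁺ and giving the neutral alcohol.
Total: 4 elementary steps.

4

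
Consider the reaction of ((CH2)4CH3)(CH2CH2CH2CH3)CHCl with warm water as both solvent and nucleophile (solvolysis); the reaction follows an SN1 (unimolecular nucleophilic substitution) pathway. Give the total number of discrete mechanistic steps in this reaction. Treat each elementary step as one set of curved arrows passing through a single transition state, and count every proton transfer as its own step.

Step 1: Unassisted departure of Cl⁻ (taking the C–Cl bonding pair) generates a secondary carbocation.
(No 1,2-shift: no single shift to an adjacent carbon would give a more stable cation.)
Step 2: H2O donates an oxygen lone pair into the empty p orbital of the cation, giving a protonated alcohol (an oxonium ion).
Step 3: A second solvent molecule removes the proton on oxygen, giving the neutral alcohol product.
Total: 3 elementary steps.

3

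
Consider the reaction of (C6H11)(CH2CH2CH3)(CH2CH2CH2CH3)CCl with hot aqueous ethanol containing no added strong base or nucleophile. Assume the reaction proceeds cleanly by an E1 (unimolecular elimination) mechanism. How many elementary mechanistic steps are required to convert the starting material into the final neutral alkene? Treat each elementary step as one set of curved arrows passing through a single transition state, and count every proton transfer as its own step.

Step 1: Ionisation: the C–Cl σ-bond cleaves heterolytically; both bonding electrons depart with Cl⁻, leaving a tertiary carbocation at the α-carbon.
(No 1,2-shift: no single shift to an adjacent carbon would give a more stable cation.)
Step 2: A weak base (a water (or ethanol) molecule from the solvent) removes a proton from a carbon adjacent to the cationic centre; the electrons of that C–H bond become the new π(C=C) bond, giving the alkene.
Total: 2 elementary steps.

2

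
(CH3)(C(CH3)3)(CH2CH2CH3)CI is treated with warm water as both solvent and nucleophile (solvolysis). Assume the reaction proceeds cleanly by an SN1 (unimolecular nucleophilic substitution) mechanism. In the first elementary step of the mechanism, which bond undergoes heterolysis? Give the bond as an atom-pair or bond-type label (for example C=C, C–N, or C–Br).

C–I

Step 1: Rate-determining heterolysis of the C–I bond gives I⁻ and a tertiary carbocation.
The bond broken in this step is the C–I bond.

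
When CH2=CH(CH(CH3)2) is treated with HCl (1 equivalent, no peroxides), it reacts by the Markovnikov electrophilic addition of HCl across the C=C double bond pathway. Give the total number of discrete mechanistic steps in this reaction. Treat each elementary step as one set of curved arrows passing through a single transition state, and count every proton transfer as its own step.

3

Step 1: Protonation of the alkene by HCl: the π bond acts as the nucleophile and picks up H⁺, giving the more stable (Markovnikov) secondary carbocation. The H–Cl bond breaks heterolytically, releasing Cl⁻.
Step 2: A hydride (H with its bonding pair) migrates from the adjacent isopropyl carbon to the cationic centre — a 1,2-hydride shift — upgrading the secondary cation to a tertiary one.
Step 3: Nucleophilic attack by Cl⁻ on the carbocation completes the addition, giving R–Cl.
Total: 3 elementary steps.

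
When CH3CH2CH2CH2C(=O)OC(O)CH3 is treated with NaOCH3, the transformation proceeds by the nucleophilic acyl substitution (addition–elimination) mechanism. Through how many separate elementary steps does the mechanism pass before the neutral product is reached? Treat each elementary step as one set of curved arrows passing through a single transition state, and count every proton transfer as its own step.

2

Step 1: A lone pair on the O of CH3O⁻ attacks the electrophilic acyl carbon; the π(C=O) electrons move onto oxygen, giving a tetrahedral intermediate.
Step 2: An oxygen lone pair re-forms the C=O π bond as the C–O σ-bond breaks; CH3CO2⁻ is expelled.
Total: 2 elementary steps.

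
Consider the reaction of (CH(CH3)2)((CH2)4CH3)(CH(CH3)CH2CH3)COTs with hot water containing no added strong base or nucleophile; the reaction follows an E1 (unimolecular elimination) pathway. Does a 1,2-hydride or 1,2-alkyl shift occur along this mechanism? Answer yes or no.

no

The first-formed carbocation is tertiary.
No single 1,2-shift to an adjacent carbon would produce a more-substituted cation than the one already present, so no rearrangement occurs.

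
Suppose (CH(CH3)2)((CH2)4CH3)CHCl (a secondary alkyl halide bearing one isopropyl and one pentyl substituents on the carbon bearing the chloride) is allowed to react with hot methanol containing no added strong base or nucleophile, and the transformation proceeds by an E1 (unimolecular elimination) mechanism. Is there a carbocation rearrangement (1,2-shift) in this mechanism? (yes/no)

yes

The first-formed carbocation is secondary.
The adjacent isopropyl carbon already bears 2 other carbon substituents and has a hydrogen to migrate; after a 1,2-hydride shift from that carbon the positive charge sits on a tertiary centre.
Tertiary is more stable than secondary, so the shift occurs.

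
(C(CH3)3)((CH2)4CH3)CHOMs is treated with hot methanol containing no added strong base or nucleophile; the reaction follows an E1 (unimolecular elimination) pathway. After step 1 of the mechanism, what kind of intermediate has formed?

secondary carbocation

Step 1: Unassisted departure of MsO⁻ (taking the C–O bonding pair) generates a secondary carbocation.
After step 1 the species present is a secondary carbocation.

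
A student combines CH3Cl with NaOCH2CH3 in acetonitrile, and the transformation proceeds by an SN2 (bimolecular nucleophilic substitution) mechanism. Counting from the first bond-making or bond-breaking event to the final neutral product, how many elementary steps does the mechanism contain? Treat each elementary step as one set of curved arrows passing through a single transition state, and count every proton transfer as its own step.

Step 1: Backside attack by CH3CH2O⁻ on the carbon bearing the chloride: the new C–O bond forms as the C–Cl bond breaks, with Walden inversion at carbon.
Total: 1 elementary step.

1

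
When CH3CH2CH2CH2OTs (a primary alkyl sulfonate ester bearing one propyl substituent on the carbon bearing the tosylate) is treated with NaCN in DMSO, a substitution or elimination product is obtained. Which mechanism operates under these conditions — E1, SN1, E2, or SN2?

Conditions: a primary substrate with a strong nucleophile in the polar aprotic solvent DMSO.
These conditions are the textbook signature of the SN2 pathway.
An unhindered substrate with a strong nucleophile in a polar aprotic solvent favours one-step backside displacement.

SN2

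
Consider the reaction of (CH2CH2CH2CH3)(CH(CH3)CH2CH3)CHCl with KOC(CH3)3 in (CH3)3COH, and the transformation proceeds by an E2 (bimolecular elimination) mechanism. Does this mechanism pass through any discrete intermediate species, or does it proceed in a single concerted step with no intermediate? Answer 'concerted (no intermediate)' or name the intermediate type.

concerted (no intermediate)

The strong base (CH3)3CO⁻ removes a β-hydrogen; in the same concerted event the electrons of the breaking C–H bond form the new π(C=C) bond and the C–Cl σ-bond breaks, expelling Cl⁻. Anti-periplanar geometry; one transition state.
All bond changes occur in one transition state; no discrete intermediate is formed.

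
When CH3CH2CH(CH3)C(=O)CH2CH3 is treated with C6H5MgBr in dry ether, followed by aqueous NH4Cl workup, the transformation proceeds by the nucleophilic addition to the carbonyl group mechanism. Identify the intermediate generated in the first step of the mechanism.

Step 1: Nucleophilic addition: the carbanion-like carbon of C6H5MgBr adds to the carbonyl carbon, pushing the π(C=O) electron pair onto oxygen and giving a tetrahedral alkoxide.
After step 1 the species present is a tetrahedral alkoxide intermediate.

tetrahedral alkoxide intermediate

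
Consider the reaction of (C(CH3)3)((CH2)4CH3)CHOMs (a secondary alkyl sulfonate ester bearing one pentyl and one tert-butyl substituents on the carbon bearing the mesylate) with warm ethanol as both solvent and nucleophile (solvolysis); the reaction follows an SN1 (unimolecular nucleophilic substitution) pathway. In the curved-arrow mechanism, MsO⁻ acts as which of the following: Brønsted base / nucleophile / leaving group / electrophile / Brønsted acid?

leaving group

Step 1: The C–O bond breaks with both electrons going to the mesylate; MsO⁻ leaves and a secondary carbocation remains.
MsO⁻ departs with both electrons of the breaking σ-bond — that is the definition of a leaving group.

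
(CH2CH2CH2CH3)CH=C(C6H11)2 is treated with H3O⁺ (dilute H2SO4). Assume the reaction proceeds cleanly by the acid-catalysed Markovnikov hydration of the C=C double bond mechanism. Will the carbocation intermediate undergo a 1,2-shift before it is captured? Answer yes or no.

The first-formed carbocation is tertiary.
No single 1,2-shift to an adjacent carbon would produce a more-substituted cation than the one already present, so no rearrangement occurs.

no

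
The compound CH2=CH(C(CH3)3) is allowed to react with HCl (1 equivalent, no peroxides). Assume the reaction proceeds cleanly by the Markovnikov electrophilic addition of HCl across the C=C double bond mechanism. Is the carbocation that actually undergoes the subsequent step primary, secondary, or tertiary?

Step 1: Protonation of the alkene by HCl: the π bond acts as the nucleophile and picks up H⁺, giving the more stable (Markovnikov) secondary carbocation. The H–Cl bond breaks heterolytically, releasing Cl⁻.
Step 2: A 1,2-methyl shift from the adjacent tert-butyl carbon moves the positive charge from the secondary centre to an adjacent carbon, generating a more stable tertiary carbocation.
The cation rearranges from secondary to tertiary via a 1,2-methyl shift from the adjacent tert-butyl carbon; the tertiary cation is what reacts next.

tertiary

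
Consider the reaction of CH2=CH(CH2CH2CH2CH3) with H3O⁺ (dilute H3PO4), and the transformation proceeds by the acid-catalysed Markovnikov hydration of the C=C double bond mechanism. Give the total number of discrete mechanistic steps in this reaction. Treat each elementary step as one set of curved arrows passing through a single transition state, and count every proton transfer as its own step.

Step 1: Electrophilic addition begins with the π(C=C) electrons forming a bond to the proton of H3O⁺. Following Markovnikov's rule, the resulting cation is secondary. H2O is released.
(No 1,2-shift: no single shift to an adjacent carbon would give a more stable cation.)
Step 2: Nucleophilic capture of the cation by H2O produces the protonated alcohol (an oxonium ion).
Step 3: Proton transfer from the O–H of the oxonium ion to H2O completes the catalytic cycle and yields the alcohol.
Total: 3 elementary steps.

3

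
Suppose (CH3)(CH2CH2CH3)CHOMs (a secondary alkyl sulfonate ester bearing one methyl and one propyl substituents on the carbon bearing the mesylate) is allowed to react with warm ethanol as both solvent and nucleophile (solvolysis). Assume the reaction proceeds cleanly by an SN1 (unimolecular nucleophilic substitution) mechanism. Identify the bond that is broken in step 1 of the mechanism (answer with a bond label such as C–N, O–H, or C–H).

C–O

Step 1: Rate-determining heterolysis of the C–O bond gives MsO⁻ and a secondary carbocation.
The bond broken in this step is the C–O bond.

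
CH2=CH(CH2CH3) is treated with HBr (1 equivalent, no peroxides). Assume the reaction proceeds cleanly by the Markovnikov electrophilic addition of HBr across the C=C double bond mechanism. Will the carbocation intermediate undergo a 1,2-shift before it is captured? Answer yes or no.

The first-formed carbocation is secondary.
No single 1,2-shift to an adjacent carbon would produce a more-substituted cation than the one already present, so no rearrangement occurs.

no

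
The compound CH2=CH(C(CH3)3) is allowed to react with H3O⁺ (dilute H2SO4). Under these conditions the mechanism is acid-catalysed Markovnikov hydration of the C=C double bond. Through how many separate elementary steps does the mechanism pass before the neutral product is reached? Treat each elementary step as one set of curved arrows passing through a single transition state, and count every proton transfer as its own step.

Step 1: Protonation of the alkene by H3O⁺: the π bond acts as the nucleophile and picks up H⁺, giving the more stable (Markovnikov) secondary carbocation. H2O is released.
Step 2: A 1,2-methyl shift from the adjacent tert-butyl carbon moves the positive charge from the secondary centre to an adjacent carbon, generating a more stable tertiary carbocation.
Step 3: A lone pair on the oxygen of H2O attacks the carbocation, forming a C–O bond and an oxonium ion (a protonated alcohol).
Step 4: Deprotonation of the oxonium ion by a water molecule delivers the neutral alcohol and regenerates the acid catalyst.
Total: 4 elementary steps.

4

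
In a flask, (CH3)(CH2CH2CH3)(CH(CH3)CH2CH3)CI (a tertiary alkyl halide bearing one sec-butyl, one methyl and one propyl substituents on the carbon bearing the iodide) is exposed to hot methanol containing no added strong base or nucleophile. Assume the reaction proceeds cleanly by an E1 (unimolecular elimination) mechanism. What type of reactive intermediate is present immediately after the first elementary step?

Step 1: Rate-determining heterolysis of the C–I bond gives I⁻ and a tertiary carbocation.
After step 1 the species present is a tertiary carbocation.

tertiary carbocation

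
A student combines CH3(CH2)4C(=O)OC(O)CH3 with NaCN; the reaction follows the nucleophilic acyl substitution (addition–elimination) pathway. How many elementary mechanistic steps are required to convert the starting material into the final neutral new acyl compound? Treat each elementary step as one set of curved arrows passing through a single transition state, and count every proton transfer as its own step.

2

Step 1: CN⁻ adds to the carbonyl carbon; the C=O π electrons shift onto oxygen and a tetrahedral alkoxide intermediate forms.
Step 2: Elimination step: re-formation of the carbonyl π bond drives out CH3CO2⁻, giving the new acyl compound.
Total: 2 elementary steps.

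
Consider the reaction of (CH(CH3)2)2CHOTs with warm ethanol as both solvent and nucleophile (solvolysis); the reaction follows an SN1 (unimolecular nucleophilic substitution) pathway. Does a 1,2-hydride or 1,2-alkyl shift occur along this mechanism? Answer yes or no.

yes

The first-formed carbocation is secondary.
The adjacent isopropyl carbon already bears 2 other carbon substituents and has a hydrogen to migrate; after a 1,2-hydride shift from that carbon the positive charge sits on a tertiary centre.
Tertiary is more stable than secondary, so the shift occurs.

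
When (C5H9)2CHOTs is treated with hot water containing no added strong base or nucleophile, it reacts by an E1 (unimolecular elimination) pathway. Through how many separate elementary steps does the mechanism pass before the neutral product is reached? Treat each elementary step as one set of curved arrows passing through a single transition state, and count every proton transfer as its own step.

3

Step 1: Rate-determining heterolysis of the C–O bond gives TsO⁻ and a secondary carbocation.
Step 2: A 1,2-hydride shift from the adjacent cyclopentyl carbon moves the positive charge from the secondary centre to an adjacent carbon, generating a more stable tertiary carbocation.
Step 3: A weak base (a water molecule from the solvent) removes a proton from a carbon adjacent to the cationic centre; the electrons of that C–H bond become the new π(C=C) bond, giving the alkene.
Total: 3 elementary steps.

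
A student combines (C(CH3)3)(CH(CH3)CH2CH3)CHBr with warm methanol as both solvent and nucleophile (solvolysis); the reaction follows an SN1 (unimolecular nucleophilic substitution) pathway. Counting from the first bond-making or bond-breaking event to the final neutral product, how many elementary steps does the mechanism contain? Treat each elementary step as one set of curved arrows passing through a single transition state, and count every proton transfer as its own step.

Step 1: The C–Br bond breaks with both electrons going to the bromide; Br⁻ leaves and a secondary carbocation remains.
Step 2: A hydride (H with its bonding pair) migrates from the adjacent sec-butyl carbon to the cationic centre — a 1,2-hydride shift — upgrading the secondary cation to a tertiary one.
Step 3: CH3OH donates an oxygen lone pair into the empty p orbital of the cation, giving a protonated ether (an oxonium ion).
Step 4: Proton transfer from the O–H of the oxonium ion to a solvent molecule delivers the neutral ether.
Total: 4 elementary steps.

4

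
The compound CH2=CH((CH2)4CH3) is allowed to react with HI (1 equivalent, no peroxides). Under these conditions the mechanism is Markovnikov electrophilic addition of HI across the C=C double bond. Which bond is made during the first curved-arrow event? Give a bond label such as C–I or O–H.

C–H

Step 1: Electrophilic addition begins with the π(C=C) electrons forming a bond to the proton of HI. Following Markovnikov's rule, the resulting cation is secondary. The H–I bond breaks heterolytically, releasing I⁻.
The bond formed in this step is the C–H bond.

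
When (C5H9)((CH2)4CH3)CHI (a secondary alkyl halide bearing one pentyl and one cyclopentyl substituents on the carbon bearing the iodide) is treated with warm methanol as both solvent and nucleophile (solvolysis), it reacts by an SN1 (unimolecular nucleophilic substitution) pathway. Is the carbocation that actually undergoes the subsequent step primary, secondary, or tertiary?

tertiary

Step 1: Ionisation: the C–I σ-bond cleaves heterolytically; both bonding electrons depart with I⁻, leaving a secondary carbocation at the α-carbon.
Step 2: A 1,2-hydride shift from the adjacent cyclopentyl carbon moves the positive charge from the secondary centre to an adjacent carbon, generating a more stable tertiary carbocation.
The cation rearranges from secondary to tertiary via a 1,2-hydride shift from the adjacent cyclopentyl carbon; the tertiary cation is what reacts next.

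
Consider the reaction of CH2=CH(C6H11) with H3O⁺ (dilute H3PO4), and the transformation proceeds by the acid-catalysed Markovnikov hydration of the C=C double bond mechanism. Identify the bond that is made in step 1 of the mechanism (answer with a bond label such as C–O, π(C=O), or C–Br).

C–H

Step 1: The π electrons of the C=C bond attack a proton of H3O⁺; Markovnikov addition places the new C–H on the less-substituted alkene carbon, so the positive charge ends up on the more-substituted carbon — a secondary carbocation. H2O is released.
The bond formed in this step is the C–H bond.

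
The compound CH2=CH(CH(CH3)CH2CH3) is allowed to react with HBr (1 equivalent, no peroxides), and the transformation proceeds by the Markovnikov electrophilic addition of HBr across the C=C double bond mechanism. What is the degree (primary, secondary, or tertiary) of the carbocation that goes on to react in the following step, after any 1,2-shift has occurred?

tertiary

Step 1: The π electrons of the C=C bond attack a proton of HBr; Markovnikov addition places the new C–H on the less-substituted alkene carbon, so the positive charge ends up on the more-substituted carbon — a secondary carbocation. The H–Br bond breaks heterolytically, releasing Br⁻.
Step 2: A 1,2-hydride shift from the adjacent sec-butyl carbon moves the positive charge from the secondary centre to an adjacent carbon, generating a more stable tertiary carbocation.
The cation rearranges from secondary to tertiary via a 1,2-hydride shift from the adjacent sec-butyl carbon; the tertiary cation is what reacts next.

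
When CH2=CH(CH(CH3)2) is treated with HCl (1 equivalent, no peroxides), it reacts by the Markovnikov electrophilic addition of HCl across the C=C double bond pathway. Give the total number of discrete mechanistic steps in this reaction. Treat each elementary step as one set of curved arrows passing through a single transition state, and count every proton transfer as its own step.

3

Step 1: Electrophilic addition begins with the π(C=C) electrons forming a bond to the proton of HCl. Following Markovnikov's rule, the resulting cation is secondary. The H–Cl bond breaks heterolytically, releasing Cl⁻.
Step 2: A hydride (H with its bonding pair) migrates from the adjacent isopropyl carbon to the cationic centre — a 1,2-hydride shift — upgrading the secondary cation to a tertiary one.
Step 3: The Cl⁻ anion donates a lone pair to the carbocation, forming the new C–Cl σ-bond and giving the neutral alkyl halide.
Total: 3 elementary steps.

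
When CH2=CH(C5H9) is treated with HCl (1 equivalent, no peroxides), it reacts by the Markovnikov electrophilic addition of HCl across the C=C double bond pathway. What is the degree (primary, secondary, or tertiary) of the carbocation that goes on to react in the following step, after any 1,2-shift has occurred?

tertiary

Step 1: Protonation of the alkene by HCl: the π bond acts as the nucleophile and picks up H⁺, giving the more stable (Markovnikov) secondary carbocation. The H–Cl bond breaks heterolytically, releasing Cl⁻.
Step 2: Carbocation rearrangement: a 1,2-hydride shift from the adjacent cyclopentyl carbon converts the initially-formed secondary cation into the more stable tertiary cation.
The cation rearranges from secondary to tertiary via a 1,2-hydride shift from the adjacent cyclopentyl carbon; the tertiary cation is what reacts next.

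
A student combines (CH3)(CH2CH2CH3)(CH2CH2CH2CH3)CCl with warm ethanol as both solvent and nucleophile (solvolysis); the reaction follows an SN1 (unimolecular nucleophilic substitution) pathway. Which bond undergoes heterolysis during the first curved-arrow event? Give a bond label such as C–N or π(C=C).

Step 1: Rate-determining heterolysis of the C–Cl bond gives Cl⁻ and a tertiary carbocation.
The bond broken in this step is the C–Cl bond.

C–Cl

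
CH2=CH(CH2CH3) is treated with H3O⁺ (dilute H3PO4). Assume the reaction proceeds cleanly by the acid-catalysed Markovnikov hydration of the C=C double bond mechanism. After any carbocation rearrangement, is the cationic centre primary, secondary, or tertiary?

secondary

Step 1: The π electrons of the C=C bond attack a proton of H3O⁺; Markovnikov addition places the new C–H on the less-substituted alkene carbon, so the positive charge ends up on the more-substituted carbon — a secondary carbocation. H2O is released.
No single 1,2-shift to an adjacent carbon would give a more-substituted cation, so no rearrangement occurs.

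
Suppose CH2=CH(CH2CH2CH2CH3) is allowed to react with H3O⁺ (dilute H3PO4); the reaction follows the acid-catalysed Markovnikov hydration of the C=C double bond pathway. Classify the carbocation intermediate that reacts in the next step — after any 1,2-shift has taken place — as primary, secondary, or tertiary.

secondary

Step 1: Electrophilic addition begins with the π(C=C) electrons forming a bond to the proton of H3O⁺. Following Markovnikov's rule, the resulting cation is secondary. H2O is released.
No single 1,2-shift to an adjacent carbon would give a more-substituted cation, so no rearrangement occurs.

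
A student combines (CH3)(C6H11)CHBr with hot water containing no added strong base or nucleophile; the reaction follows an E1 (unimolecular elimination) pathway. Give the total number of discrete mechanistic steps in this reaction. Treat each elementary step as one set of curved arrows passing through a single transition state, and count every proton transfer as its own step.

3

Step 1: Rate-determining heterolysis of the C–Br bond gives Br⁻ and a secondary carbocation.
Step 2: Carbocation rearrangement: a 1,2-hydride shift from the adjacent cyclohexyl carbon converts the initially-formed secondary cation into the more stable tertiary cation.
Step 3: Loss of a β-proton to a water molecule of the solvent: the C–H bonding pair collapses toward the cationic carbon to form the C=C π bond, yielding the alkene.
Total: 3 elementary steps.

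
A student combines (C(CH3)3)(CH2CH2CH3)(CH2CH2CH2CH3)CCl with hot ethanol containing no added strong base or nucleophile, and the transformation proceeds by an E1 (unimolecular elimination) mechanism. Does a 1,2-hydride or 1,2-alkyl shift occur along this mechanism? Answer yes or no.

no

The first-formed carbocation is tertiary.
No single 1,2-shift to an adjacent carbon would produce a more-substituted cation than the one already present, so no rearrangement occurs.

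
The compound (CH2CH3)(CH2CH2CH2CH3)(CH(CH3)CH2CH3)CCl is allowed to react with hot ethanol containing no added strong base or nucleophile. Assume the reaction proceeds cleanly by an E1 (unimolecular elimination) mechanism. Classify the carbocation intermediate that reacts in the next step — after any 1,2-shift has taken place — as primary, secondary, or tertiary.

tertiary

Step 1: Rate-determining heterolysis of the C–Cl bond gives Cl⁻ and a tertiary carbocation.
No single 1,2-shift to an adjacent carbon would give a more-substituted cation, so no rearrangement occurs.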